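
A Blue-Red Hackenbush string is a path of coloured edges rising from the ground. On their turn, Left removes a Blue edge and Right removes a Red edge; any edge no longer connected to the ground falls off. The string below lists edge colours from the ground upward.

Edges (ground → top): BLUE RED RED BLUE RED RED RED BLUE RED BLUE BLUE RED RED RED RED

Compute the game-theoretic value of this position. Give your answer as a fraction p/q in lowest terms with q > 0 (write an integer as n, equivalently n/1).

B: Left { 0 }, Right {  } so simplest 1
BR: Left { 0 }, Right { 1 } so simplest 1/2
BRR: Left { 0 }, Right { 1/2, 1 } so simplest 1/4
BRRB: Left { 0, 1/4 }, Right { 1/2, 1 } so simplest 3/8
BRRBR: Left { 0, 1/4 }, Right { 3/8, 1/2, 1 } so simplest 5/16
BRRBRR: Left { 0, 1/4 }, Right { 5/16, 3/8, 1/2, 1 } so simplest 9/32
BRRBRRR: Left { 0, 1/4 }, Right { 9/32, 5/16, 3/8, 1/2, 1 } so simplest 17/64
BRRBRRRB: Left { 0, 1/4, 17/64 }, Right { 9/32, 5/16, 3/8, 1/2, 1 } so simplest 35/128
BRRBRRRBR: Left { 0, 1/4, 17/64 }, Right { 35/128, 9/32, 5/16, 3/8, 1/2, 1 } so simplest 69/256
BRRBRRRBRB: Left { 0, 1/4, 17/64, 69/256 }, Right { 35/128, 9/32, 5/16, 3/8, 1/2, 1 } so simplest 139/512
BRRBRRRBRBB: Left { 0, 1/4, 17/64, 69/256, 139/512 }, Right { 35/128, 9/32, 5/16, 3/8, 1/2, 1 } so simplest 279/1024
BRRBRRRBRBBR: Left { 0, 1/4, 17/64, 69/256, 139/512 }, Right { 279/1024, 35/128, 9/32, 5/16, 3/8, 1/2, 1 } so simplest 557/2048
BRRBRRRBRBBRR: Left { 0, 1/4, 17/64, 69/256, 139/512 }, Right { 557/2048, 279/1024, 35/128, 9/32, 5/16, 3/8, 1/2, 1 } so simplest 1113/4096
BRRBRRRBRBBRRR: Left { 0, 1/4, 17/64, 69/256, 139/512 }, Right { 1113/4096, 557/2048, 279/1024, 35/128, 9/32, 5/16, 3/8, 1/2, 1 } so simplest 2225/8192
BRRBRRRBRBBRRRR: Left { 0, 1/4, 17/64, 69/256, 139/512 }, Right { 2225/8192, 1113/4096, 557/2048, 279/1024, 35/128, 9/32, 5/16, 3/8, 1/2, 1 } so simplest 4449/16384

4449/16384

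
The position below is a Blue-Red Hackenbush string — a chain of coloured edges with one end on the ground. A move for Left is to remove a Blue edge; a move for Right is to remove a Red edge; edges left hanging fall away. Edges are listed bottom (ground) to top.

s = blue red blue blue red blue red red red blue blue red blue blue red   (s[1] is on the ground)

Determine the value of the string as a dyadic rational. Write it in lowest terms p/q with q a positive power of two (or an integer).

13421/16384

edge 1 of 15 (blue): { 0 | — } gives 1
edge 2 of 15 (red): { 0 | 1 } gives 1/2
edge 3 of 15 (blue): { 0,1/2 | 1 } gives 3/4
edge 4 of 15 (blue): { 0,1/2,3/4 | 1 } gives 7/8
edge 5 of 15 (red): { 0,1/2,3/4 | 7/8,1 } gives 13/16
edge 6 of 15 (blue): { 0,1/2,3/4,13/16 | 7/8,1 } gives 27/32
edge 7 of 15 (red): { 0,1/2,3/4,13/16 | 27/32,7/8,1 } gives 53/64
edge 8 of 15 (red): { 0,1/2,3/4,13/16 | 53/64,27/32,7/8,1 } gives 105/128
edge 9 of 15 (red): { 0,1/2,3/4,13/16 | 105/128,53/64,27/32,7/8,1 } gives 209/256
edge 10 of 15 (blue): { 0,1/2,3/4,13/16,209/256 | 105/128,53/64,27/32,7/8,1 } gives 419/512
edge 11 of 15 (blue): { 0,1/2,3/4,13/16,209/256,419/512 | 105/128,53/64,27/32,7/8,1 } gives 839/1024
edge 12 of 15 (red): { 0,1/2,3/4,13/16,209/256,419/512 | 839/1024,105/128,53/64,27/32,7/8,1 } gives 1677/2048
edge 13 of 15 (blue): { 0,1/2,3/4,13/16,209/256,419/512,1677/2048 | 839/1024,105/128,53/64,27/32,7/8,1 } gives 3355/4096
edge 14 of 15 (blue): { 0,1/2,3/4,13/16,209/256,419/512,1677/2048,3355/4096 | 839/1024,105/128,53/64,27/32,7/8,1 } gives 6711/8192
edge 15 of 15 (red): { 0,1/2,3/4,13/16,209/256,419/512,1677/2048,3355/4096 | 6711/8192,839/1024,105/128,53/64,27/32,7/8,1 } gives 13421/16384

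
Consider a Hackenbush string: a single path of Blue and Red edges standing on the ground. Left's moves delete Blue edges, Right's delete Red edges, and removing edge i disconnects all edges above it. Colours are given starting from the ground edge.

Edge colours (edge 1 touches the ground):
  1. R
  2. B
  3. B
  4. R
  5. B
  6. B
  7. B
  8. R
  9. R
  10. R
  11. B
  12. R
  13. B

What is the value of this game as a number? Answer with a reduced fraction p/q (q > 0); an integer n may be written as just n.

-1141/4096

step 1: add R to get R; options L={ · } R={ 0 } ⇒ -1
step 2: add B to get RB; options L={ -1 } R={ 0 } ⇒ -1/2
step 3: add B to get RBB; options L={ -1, -1/2 } R={ 0 } ⇒ -1/4
step 4: add R to get RBBR; options L={ -1, -1/2 } R={ -1/4, 0 } ⇒ -3/8
step 5: add B to get RBBRB; options L={ -1, -1/2, -3/8 } R={ -1/4, 0 } ⇒ -5/16
step 6: add B to get RBBRBB; options L={ -1, -1/2, -3/8, -5/16 } R={ -1/4, 0 } ⇒ -9/32
step 7: add B to get RBBRBBB; options L={ -1, -1/2, -3/8, -5/16, -9/32 } R={ -1/4, 0 } ⇒ -17/64
step 8: add R to get RBBRBBBR; options L={ -1, -1/2, -3/8, -5/16, -9/32 } R={ -17/64, -1/4, 0 } ⇒ -35/128
step 9: add R to get RBBRBBBRR; options L={ -1, -1/2, -3/8, -5/16, -9/32 } R={ -35/128, -17/64, -1/4, 0 } ⇒ -71/256
step 10: add R to get RBBRBBBRRR; options L={ -1, -1/2, -3/8, -5/16, -9/32 } R={ -71/256, -35/128, -17/64, -1/4, 0 } ⇒ -143/512
step 11: add B to get RBBRBBBRRRB; options L={ -1, -1/2, -3/8, -5/16, -9/32, -143/512 } R={ -71/256, -35/128, -17/64, -1/4, 0 } ⇒ -285/1024
step 12: add R to get RBBRBBBRRRBR; options L={ -1, -1/2, -3/8, -5/16, -9/32, -143/512 } R={ -285/1024, -71/256, -35/128, -17/64, -1/4, 0 } ⇒ -571/2048
step 13: add B to get RBBRBBBRRRBRB; options L={ -1, -1/2, -3/8, -5/16, -9/32, -143/512, -571/2048 } R={ -285/1024, -71/256, -35/128, -17/64, -1/4, 0 } ⇒ -1141/4096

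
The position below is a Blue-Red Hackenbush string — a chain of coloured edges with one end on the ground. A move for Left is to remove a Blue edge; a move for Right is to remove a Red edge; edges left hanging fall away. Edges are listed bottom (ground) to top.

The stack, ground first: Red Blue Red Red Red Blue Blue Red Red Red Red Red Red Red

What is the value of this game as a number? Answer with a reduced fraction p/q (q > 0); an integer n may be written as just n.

-7423/8192

Recurse on prefixes of the 14-edge string Red Blue Red Red Red Blue Blue Red Red Red Red Red Red Red:
edge 1 of 14 (Red): { ∅ | 0 } ⇒ -1
edge 2 of 14 (Blue): { -1 | 0 } ⇒ -1/2
edge 3 of 14 (Red): { -1 | -1/2; 0 } ⇒ -3/4
edge 4 of 14 (Red): { -1 | -3/4; -1/2; 0 } ⇒ -7/8
edge 5 of 14 (Red): { -1 | -7/8; -3/4; -1/2; 0 } ⇒ -15/16
edge 6 of 14 (Blue): { -1; -15/16 | -7/8; -3/4; -1/2; 0 } ⇒ -29/32
edge 7 of 14 (Blue): { -1; -15/16; -29/32 | -7/8; -3/4; -1/2; 0 } ⇒ -57/64
edge 8 of 14 (Red): { -1; -15/16; -29/32 | -57/64; -7/8; -3/4; -1/2; 0 } ⇒ -115/128
edge 9 of 14 (Red): { -1; -15/16; -29/32 | -115/128; -57/64; -7/8; -3/4; -1/2; 0 } ⇒ -231/256
edge 10 of 14 (Red): { -1; -15/16; -29/32 | -231/256; -115/128; -57/64; -7/8; -3/4; -1/2; 0 } ⇒ -463/512
edge 11 of 14 (Red): { -1; -15/16; -29/32 | -463/512; -231/256; -115/128; -57/64; -7/8; -3/4; -1/2; 0 } ⇒ -927/1024
edge 12 of 14 (Red): { -1; -15/16; -29/32 | -927/1024; -463/512; -231/256; -115/128; -57/64; -7/8; -3/4; -1/2; 0 } ⇒ -1855/2048
edge 13 of 14 (Red): { -1; -15/16; -29/32 | -1855/2048; -927/1024; -463/512; -231/256; -115/128; -57/64; -7/8; -3/4; -1/2; 0 } ⇒ -3711/4096
edge 14 of 14 (Red): { -1; -15/16; -29/32 | -3711/4096; -1855/2048; -927/1024; -463/512; -231/256; -115/128; -57/64; -7/8; -3/4; -1/2; 0 } ⇒ -7423/8192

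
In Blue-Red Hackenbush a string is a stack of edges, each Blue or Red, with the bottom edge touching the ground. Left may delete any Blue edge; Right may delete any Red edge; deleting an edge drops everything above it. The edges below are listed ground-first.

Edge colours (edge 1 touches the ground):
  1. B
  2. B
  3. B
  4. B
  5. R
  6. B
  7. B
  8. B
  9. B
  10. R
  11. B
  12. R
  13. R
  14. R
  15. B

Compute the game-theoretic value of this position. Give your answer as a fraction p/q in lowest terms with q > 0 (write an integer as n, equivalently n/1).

8099/2048

Recurse on prefixes of the 15-edge string B B B B R B B B B R B R R R B:
v(B) = { 0 | — } ⇒ 1
v(BB) = { 0 1 | — } ⇒ 2
v(BBB) = { 0 1 2 | — } ⇒ 3
v(BBBB) = { 0 1 2 3 | — } ⇒ 4
v(BBBBR) = { 0 1 2 3 | 4 } ⇒ 7/2
v(BBBBRB) = { 0 1 2 3 7/2 | 4 } ⇒ 15/4
v(BBBBRBB) = { 0 1 2 3 7/2 15/4 | 4 } ⇒ 31/8
v(BBBBRBBB) = { 0 1 2 3 7/2 15/4 31/8 | 4 } ⇒ 63/16
v(BBBBRBBBB) = { 0 1 2 3 7/2 15/4 31/8 63/16 | 4 } ⇒ 127/32
v(BBBBRBBBBR) = { 0 1 2 3 7/2 15/4 31/8 63/16 | 127/32 4 } ⇒ 253/64
v(BBBBRBBBBRB) = { 0 1 2 3 7/2 15/4 31/8 63/16 253/64 | 127/32 4 } ⇒ 507/128
v(BBBBRBBBBRBR) = { 0 1 2 3 7/2 15/4 31/8 63/16 253/64 | 507/128 127/32 4 } ⇒ 1013/256
v(BBBBRBBBBRBRR) = { 0 1 2 3 7/2 15/4 31/8 63/16 253/64 | 1013/256 507/128 127/32 4 } ⇒ 2025/512
v(BBBBRBBBBRBRRR) = { 0 1 2 3 7/2 15/4 31/8 63/16 253/64 | 2025/512 1013/256 507/128 127/32 4 } ⇒ 4049/1024
v(BBBBRBBBBRBRRRB) = { 0 1 2 3 7/2 15/4 31/8 63/16 253/64 4049/1024 | 2025/512 1013/256 507/128 127/32 4 } ⇒ 8099/2048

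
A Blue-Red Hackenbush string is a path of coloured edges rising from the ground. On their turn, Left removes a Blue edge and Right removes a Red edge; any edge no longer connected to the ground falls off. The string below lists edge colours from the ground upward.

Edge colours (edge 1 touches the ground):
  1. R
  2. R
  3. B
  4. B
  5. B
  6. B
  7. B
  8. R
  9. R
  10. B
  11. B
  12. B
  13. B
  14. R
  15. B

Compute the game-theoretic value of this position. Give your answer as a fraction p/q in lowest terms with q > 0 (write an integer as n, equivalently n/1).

-8581/8192

value_1 [R]  L=[]  R=[0]  — -1
value_2 [RR]  L=[]  R=[-1 0]  — -2
value_3 [RRB]  L=[-2]  R=[-1 0]  — -3/2
value_4 [RRBB]  L=[-2 -3/2]  R=[-1 0]  — -5/4
value_5 [RRBBB]  L=[-2 -3/2 -5/4]  R=[-1 0]  — -9/8
value_6 [RRBBBB]  L=[-2 -3/2 -5/4 -9/8]  R=[-1 0]  — -17/16
value_7 [RRBBBBB]  L=[-2 -3/2 -5/4 -9/8 -17/16]  R=[-1 0]  — -33/32
value_8 [RRBBBBBR]  L=[-2 -3/2 -5/4 -9/8 -17/16]  R=[-33/32 -1 0]  — -67/64
value_9 [RRBBBBBRR]  L=[-2 -3/2 -5/4 -9/8 -17/16]  R=[-67/64 -33/32 -1 0]  — -135/128
value_10 [RRBBBBBRRB]  L=[-2 -3/2 -5/4 -9/8 -17/16 -135/128]  R=[-67/64 -33/32 -1 0]  — -269/256
value_11 [RRBBBBBRRBB]  L=[-2 -3/2 -5/4 -9/8 -17/16 -135/128 -269/256]  R=[-67/64 -33/32 -1 0]  — -537/512
value_12 [RRBBBBBRRBBB]  L=[-2 -3/2 -5/4 -9/8 -17/16 -135/128 -269/256 -537/512]  R=[-67/64 -33/32 -1 0]  — -1073/1024
value_13 [RRBBBBBRRBBBB]  L=[-2 -3/2 -5/4 -9/8 -17/16 -135/128 -269/256 -537/512 -1073/1024]  R=[-67/64 -33/32 -1 0]  — -2145/2048
value_14 [RRBBBBBRRBBBBR]  L=[-2 -3/2 -5/4 -9/8 -17/16 -135/128 -269/256 -537/512 -1073/1024]  R=[-2145/2048 -67/64 -33/32 -1 0]  — -4291/4096
value_15 [RRBBBBBRRBBBBRB]  L=[-2 -3/2 -5/4 -9/8 -17/16 -135/128 -269/256 -537/512 -1073/1024 -4291/4096]  R=[-2145/2048 -67/64 -33/32 -1 0]  — -8581/8192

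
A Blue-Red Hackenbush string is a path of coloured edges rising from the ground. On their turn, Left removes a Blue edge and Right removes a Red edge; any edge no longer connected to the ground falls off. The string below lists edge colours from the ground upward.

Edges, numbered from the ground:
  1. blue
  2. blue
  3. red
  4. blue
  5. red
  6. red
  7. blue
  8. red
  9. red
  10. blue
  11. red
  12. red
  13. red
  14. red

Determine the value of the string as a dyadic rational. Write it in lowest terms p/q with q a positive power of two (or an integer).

v(b) = { 0 | none } → 1
v(bb) = { 0, 1 | none } → 2
v(bbr) = { 0, 1 | 2 } → 3/2
v(bbrb) = { 0, 1, 3/2 | 2 } → 7/4
v(bbrbr) = { 0, 1, 3/2 | 7/4, 2 } → 13/8
v(bbrbrr) = { 0, 1, 3/2 | 13/8, 7/4, 2 } → 25/16
v(bbrbrrb) = { 0, 1, 3/2, 25/16 | 13/8, 7/4, 2 } → 51/32
v(bbrbrrbr) = { 0, 1, 3/2, 25/16 | 51/32, 13/8, 7/4, 2 } → 101/64
v(bbrbrrbrr) = { 0, 1, 3/2, 25/16 | 101/64, 51/32, 13/8, 7/4, 2 } → 201/128
v(bbrbrrbrrb) = { 0, 1, 3/2, 25/16, 201/128 | 101/64, 51/32, 13/8, 7/4, 2 } → 403/256
v(bbrbrrbrrbr) = { 0, 1, 3/2, 25/16, 201/128 | 403/256, 101/64, 51/32, 13/8, 7/4, 2 } → 805/512
v(bbrbrrbrrbrr) = { 0, 1, 3/2, 25/16, 201/128 | 805/512, 403/256, 101/64, 51/32, 13/8, 7/4, 2 } → 1609/1024
v(bbrbrrbrrbrrr) = { 0, 1, 3/2, 25/16, 201/128 | 1609/1024, 805/512, 403/256, 101/64, 51/32, 13/8, 7/4, 2 } → 3217/2048
v(bbrbrrbrrbrrrr) = { 0, 1, 3/2, 25/16, 201/128 | 3217/2048, 1609/1024, 805/512, 403/256, 101/64, 51/32, 13/8, 7/4, 2 } → 6433/4096

6433/4096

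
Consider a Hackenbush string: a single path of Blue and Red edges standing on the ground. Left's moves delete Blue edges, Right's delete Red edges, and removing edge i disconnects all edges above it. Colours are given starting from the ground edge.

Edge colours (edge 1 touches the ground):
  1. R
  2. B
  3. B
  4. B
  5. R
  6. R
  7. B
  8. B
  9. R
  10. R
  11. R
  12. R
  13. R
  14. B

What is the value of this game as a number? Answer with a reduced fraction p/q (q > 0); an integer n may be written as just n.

-1661/8192

v(R) = { ∅ | 0 } so -1
v(RB) = { -1 | 0 } so -1/2
v(RBB) = { -1,-1/2 | 0 } so -1/4
v(RBBB) = { -1,-1/2,-1/4 | 0 } so -1/8
v(RBBBR) = { -1,-1/2,-1/4 | -1/8,0 } so -3/16
v(RBBBRR) = { -1,-1/2,-1/4 | -3/16,-1/8,0 } so -7/32
v(RBBBRRB) = { -1,-1/2,-1/4,-7/32 | -3/16,-1/8,0 } so -13/64
v(RBBBRRBB) = { -1,-1/2,-1/4,-7/32,-13/64 | -3/16,-1/8,0 } so -25/128
v(RBBBRRBBR) = { -1,-1/2,-1/4,-7/32,-13/64 | -25/128,-3/16,-1/8,0 } so -51/256
v(RBBBRRBBRR) = { -1,-1/2,-1/4,-7/32,-13/64 | -51/256,-25/128,-3/16,-1/8,0 } so -103/512
v(RBBBRRBBRRR) = { -1,-1/2,-1/4,-7/32,-13/64 | -103/512,-51/256,-25/128,-3/16,-1/8,0 } so -207/1024
v(RBBBRRBBRRRR) = { -1,-1/2,-1/4,-7/32,-13/64 | -207/1024,-103/512,-51/256,-25/128,-3/16,-1/8,0 } so -415/2048
v(RBBBRRBBRRRRR) = { -1,-1/2,-1/4,-7/32,-13/64 | -415/2048,-207/1024,-103/512,-51/256,-25/128,-3/16,-1/8,0 } so -831/4096
v(RBBBRRBBRRRRRB) = { -1,-1/2,-1/4,-7/32,-13/64,-831/4096 | -415/2048,-207/1024,-103/512,-51/256,-25/128,-3/16,-1/8,0 } so -1661/8192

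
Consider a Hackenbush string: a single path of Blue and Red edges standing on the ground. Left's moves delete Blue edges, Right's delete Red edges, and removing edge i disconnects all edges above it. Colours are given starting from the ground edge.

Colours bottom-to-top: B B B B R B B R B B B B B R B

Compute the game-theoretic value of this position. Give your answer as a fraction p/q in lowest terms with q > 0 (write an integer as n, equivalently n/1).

Recurse on prefixes of the 15-edge string B B B B R B B R B B B B B R B:
edge 1 of 15 (B): { 0 | ∅ } — 1
edge 2 of 15 (B): { 0; 1 | ∅ } — 2
edge 3 of 15 (B): { 0; 1; 2 | ∅ } — 3
edge 4 of 15 (B): { 0; 1; 2; 3 | ∅ } — 4
edge 5 of 15 (R): { 0; 1; 2; 3 | 4 } — 7/2
edge 6 of 15 (B): { 0; 1; 2; 3; 7/2 | 4 } — 15/4
edge 7 of 15 (B): { 0; 1; 2; 3; 7/2; 15/4 | 4 } — 31/8
edge 8 of 15 (R): { 0; 1; 2; 3; 7/2; 15/4 | 31/8; 4 } — 61/16
edge 9 of 15 (B): { 0; 1; 2; 3; 7/2; 15/4; 61/16 | 31/8; 4 } — 123/32
edge 10 of 15 (B): { 0; 1; 2; 3; 7/2; 15/4; 61/16; 123/32 | 31/8; 4 } — 247/64
edge 11 of 15 (B): { 0; 1; 2; 3; 7/2; 15/4; 61/16; 123/32; 247/64 | 31/8; 4 } — 495/128
edge 12 of 15 (B): { 0; 1; 2; 3; 7/2; 15/4; 61/16; 123/32; 247/64; 495/128 | 31/8; 4 } — 991/256
edge 13 of 15 (B): { 0; 1; 2; 3; 7/2; 15/4; 61/16; 123/32; 247/64; 495/128; 991/256 | 31/8; 4 } — 1983/512
edge 14 of 15 (R): { 0; 1; 2; 3; 7/2; 15/4; 61/16; 123/32; 247/64; 495/128; 991/256 | 1983/512; 31/8; 4 } — 3965/1024
edge 15 of 15 (B): { 0; 1; 2; 3; 7/2; 15/4; 61/16; 123/32; 247/64; 495/128; 991/256; 3965/1024 | 1983/512; 31/8; 4 } — 7931/2048

7931/2048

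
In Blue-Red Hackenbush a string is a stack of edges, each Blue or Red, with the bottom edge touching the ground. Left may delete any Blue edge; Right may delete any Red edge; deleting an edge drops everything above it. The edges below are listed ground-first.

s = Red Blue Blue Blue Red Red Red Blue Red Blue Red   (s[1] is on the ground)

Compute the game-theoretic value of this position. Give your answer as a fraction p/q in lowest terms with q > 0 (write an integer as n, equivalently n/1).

Build g(s[:k]) for k = 1..11, string s = Red Blue Blue Blue Red Red Red Blue Red Blue Red.
step 1: add Red to get R; options L={ · } R={ 0 } → -1
step 2: add Blue to get RB; options L={ -1 } R={ 0 } → -1/2
step 3: add Blue to get RBB; options L={ -1 -1/2 } R={ 0 } → -1/4
step 4: add Blue to get RBBB; options L={ -1 -1/2 -1/4 } R={ 0 } → -1/8
step 5: add Red to get RBBBR; options L={ -1 -1/2 -1/4 } R={ -1/8 0 } → -3/16
step 6: add Red to get RBBBRR; options L={ -1 -1/2 -1/4 } R={ -3/16 -1/8 0 } → -7/32
step 7: add Red to get RBBBRRR; options L={ -1 -1/2 -1/4 } R={ -7/32 -3/16 -1/8 0 } → -15/64
step 8: add Blue to get RBBBRRRB; options L={ -1 -1/2 -1/4 -15/64 } R={ -7/32 -3/16 -1/8 0 } → -29/128
step 9: add Red to get RBBBRRRBR; options L={ -1 -1/2 -1/4 -15/64 } R={ -29/128 -7/32 -3/16 -1/8 0 } → -59/256
step 10: add Blue to get RBBBRRRBRB; options L={ -1 -1/2 -1/4 -15/64 -59/256 } R={ -29/128 -7/32 -3/16 -1/8 0 } → -117/512
step 11: add Red to get RBBBRRRBRBR; options L={ -1 -1/2 -1/4 -15/64 -59/256 } R={ -117/512 -29/128 -7/32 -3/16 -1/8 0 } → -235/1024

-235/1024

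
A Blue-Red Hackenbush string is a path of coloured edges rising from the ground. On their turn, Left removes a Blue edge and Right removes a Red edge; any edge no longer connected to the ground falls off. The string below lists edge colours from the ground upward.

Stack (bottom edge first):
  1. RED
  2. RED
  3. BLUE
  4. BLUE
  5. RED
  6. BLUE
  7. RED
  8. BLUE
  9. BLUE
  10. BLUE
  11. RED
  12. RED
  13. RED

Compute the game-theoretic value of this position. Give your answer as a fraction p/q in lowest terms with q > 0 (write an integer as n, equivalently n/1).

-2703/2048

Prefix values for RED RED BLUE BLUE RED BLUE RED BLUE BLUE BLUE RED RED RED via {L|R} + simplicity:
value_1 [R]  L=[(no moves)]  R=[0]  so -1
value_2 [RR]  L=[(no moves)]  R=[-1,0]  so -2
value_3 [RRB]  L=[-2]  R=[-1,0]  so -3/2
value_4 [RRBB]  L=[-2,-3/2]  R=[-1,0]  so -5/4
value_5 [RRBBR]  L=[-2,-3/2]  R=[-5/4,-1,0]  so -11/8
value_6 [RRBBRB]  L=[-2,-3/2,-11/8]  R=[-5/4,-1,0]  so -21/16
value_7 [RRBBRBR]  L=[-2,-3/2,-11/8]  R=[-21/16,-5/4,-1,0]  so -43/32
value_8 [RRBBRBRB]  L=[-2,-3/2,-11/8,-43/32]  R=[-21/16,-5/4,-1,0]  so -85/64
value_9 [RRBBRBRBB]  L=[-2,-3/2,-11/8,-43/32,-85/64]  R=[-21/16,-5/4,-1,0]  so -169/128
value_10 [RRBBRBRBBB]  L=[-2,-3/2,-11/8,-43/32,-85/64,-169/128]  R=[-21/16,-5/4,-1,0]  so -337/256
value_11 [RRBBRBRBBBR]  L=[-2,-3/2,-11/8,-43/32,-85/64,-169/128]  R=[-337/256,-21/16,-5/4,-1,0]  so -675/512
value_12 [RRBBRBRBBBRR]  L=[-2,-3/2,-11/8,-43/32,-85/64,-169/128]  R=[-675/512,-337/256,-21/16,-5/4,-1,0]  so -1351/1024
value_13 [RRBBRBRBBBRRR]  L=[-2,-3/2,-11/8,-43/32,-85/64,-169/128]  R=[-1351/1024,-675/512,-337/256,-21/16,-5/4,-1,0]  so -2703/2048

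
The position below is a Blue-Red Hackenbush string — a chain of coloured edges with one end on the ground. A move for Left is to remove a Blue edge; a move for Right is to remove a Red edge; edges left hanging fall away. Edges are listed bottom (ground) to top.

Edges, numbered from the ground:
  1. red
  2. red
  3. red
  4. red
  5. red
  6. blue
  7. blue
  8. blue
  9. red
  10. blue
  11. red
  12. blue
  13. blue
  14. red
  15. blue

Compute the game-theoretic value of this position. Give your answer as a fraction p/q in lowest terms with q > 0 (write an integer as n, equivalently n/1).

r: Left { ∅ }, Right { 0 } => simplest -1
rr: Left { ∅ }, Right { -1,0 } => simplest -2
rrr: Left { ∅ }, Right { -2,-1,0 } => simplest -3
rrrr: Left { ∅ }, Right { -3,-2,-1,0 } => simplest -4
rrrrr: Left { ∅ }, Right { -4,-3,-2,-1,0 } => simplest -5
rrrrrb: Left { -5 }, Right { -4,-3,-2,-1,0 } => simplest -9/2
rrrrrbb: Left { -5,-9/2 }, Right { -4,-3,-2,-1,0 } => simplest -17/4
rrrrrbbb: Left { -5,-9/2,-17/4 }, Right { -4,-3,-2,-1,0 } => simplest -33/8
rrrrrbbbr: Left { -5,-9/2,-17/4 }, Right { -33/8,-4,-3,-2,-1,0 } => simplest -67/16
rrrrrbbbrb: Left { -5,-9/2,-17/4,-67/16 }, Right { -33/8,-4,-3,-2,-1,0 } => simplest -133/32
rrrrrbbbrbr: Left { -5,-9/2,-17/4,-67/16 }, Right { -133/32,-33/8,-4,-3,-2,-1,0 } => simplest -267/64
rrrrrbbbrbrb: Left { -5,-9/2,-17/4,-67/16,-267/64 }, Right { -133/32,-33/8,-4,-3,-2,-1,0 } => simplest -533/128
rrrrrbbbrbrbb: Left { -5,-9/2,-17/4,-67/16,-267/64,-533/128 }, Right { -133/32,-33/8,-4,-3,-2,-1,0 } => simplest -1065/256
rrrrrbbbrbrbbr: Left { -5,-9/2,-17/4,-67/16,-267/64,-533/128 }, Right { -1065/256,-133/32,-33/8,-4,-3,-2,-1,0 } => simplest -2131/512
rrrrrbbbrbrbbrb: Left { -5,-9/2,-17/4,-67/16,-267/64,-533/128,-2131/512 }, Right { -1065/256,-133/32,-33/8,-4,-3,-2,-1,0 } => simplest -4261/1024

-4261/1024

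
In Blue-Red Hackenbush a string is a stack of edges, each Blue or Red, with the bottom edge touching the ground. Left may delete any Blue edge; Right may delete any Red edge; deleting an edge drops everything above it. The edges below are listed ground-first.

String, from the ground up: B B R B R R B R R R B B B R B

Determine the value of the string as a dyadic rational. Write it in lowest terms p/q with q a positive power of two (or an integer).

12859/8192

step 1: add B to get B; options L={ 0 } R={  } → 1
step 2: add B to get BB; options L={ 0; 1 } R={  } → 2
step 3: add R to get BBR; options L={ 0; 1 } R={ 2 } → 3/2
step 4: add B to get BBRB; options L={ 0; 1; 3/2 } R={ 2 } → 7/4
step 5: add R to get BBRBR; options L={ 0; 1; 3/2 } R={ 7/4; 2 } → 13/8
step 6: add R to get BBRBRR; options L={ 0; 1; 3/2 } R={ 13/8; 7/4; 2 } → 25/16
step 7: add B to get BBRBRRB; options L={ 0; 1; 3/2; 25/16 } R={ 13/8; 7/4; 2 } → 51/32
step 8: add R to get BBRBRRBR; options L={ 0; 1; 3/2; 25/16 } R={ 51/32; 13/8; 7/4; 2 } → 101/64
step 9: add R to get BBRBRRBRR; options L={ 0; 1; 3/2; 25/16 } R={ 101/64; 51/32; 13/8; 7/4; 2 } → 201/128
step 10: add R to get BBRBRRBRRR; options L={ 0; 1; 3/2; 25/16 } R={ 201/128; 101/64; 51/32; 13/8; 7/4; 2 } → 401/256
step 11: add B to get BBRBRRBRRRB; options L={ 0; 1; 3/2; 25/16; 401/256 } R={ 201/128; 101/64; 51/32; 13/8; 7/4; 2 } → 803/512
step 12: add B to get BBRBRRBRRRBB; options L={ 0; 1; 3/2; 25/16; 401/256; 803/512 } R={ 201/128; 101/64; 51/32; 13/8; 7/4; 2 } → 1607/1024
step 13: add B to get BBRBRRBRRRBBB; options L={ 0; 1; 3/2; 25/16; 401/256; 803/512; 1607/1024 } R={ 201/128; 101/64; 51/32; 13/8; 7/4; 2 } → 3215/2048
step 14: add R to get BBRBRRBRRRBBBR; options L={ 0; 1; 3/2; 25/16; 401/256; 803/512; 1607/1024 } R={ 3215/2048; 201/128; 101/64; 51/32; 13/8; 7/4; 2 } → 6429/4096
step 15: add B to get BBRBRRBRRRBBBRB; options L={ 0; 1; 3/2; 25/16; 401/256; 803/512; 1607/1024; 6429/4096 } R={ 3215/2048; 201/128; 101/64; 51/32; 13/8; 7/4; 2 } → 12859/8192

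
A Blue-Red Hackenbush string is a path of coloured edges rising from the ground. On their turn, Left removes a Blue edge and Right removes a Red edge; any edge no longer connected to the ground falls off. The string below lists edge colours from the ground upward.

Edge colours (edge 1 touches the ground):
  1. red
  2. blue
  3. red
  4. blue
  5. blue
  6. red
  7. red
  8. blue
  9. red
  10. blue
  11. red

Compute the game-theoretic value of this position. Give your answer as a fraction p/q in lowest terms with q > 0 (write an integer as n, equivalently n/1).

-619/1024

step 1: add red to get r; options L={ — } R={ 0 } — -1
step 2: add blue to get rb; options L={ -1 } R={ 0 } — -1/2
step 3: add red to get rbr; options L={ -1 } R={ -1/2, 0 } — -3/4
step 4: add blue to get rbrb; options L={ -1, -3/4 } R={ -1/2, 0 } — -5/8
step 5: add blue to get rbrbb; options L={ -1, -3/4, -5/8 } R={ -1/2, 0 } — -9/16
step 6: add red to get rbrbbr; options L={ -1, -3/4, -5/8 } R={ -9/16, -1/2, 0 } — -19/32
step 7: add red to get rbrbbrr; options L={ -1, -3/4, -5/8 } R={ -19/32, -9/16, -1/2, 0 } — -39/64
step 8: add blue to get rbrbbrrb; options L={ -1, -3/4, -5/8, -39/64 } R={ -19/32, -9/16, -1/2, 0 } — -77/128
step 9: add red to get rbrbbrrbr; options L={ -1, -3/4, -5/8, -39/64 } R={ -77/128, -19/32, -9/16, -1/2, 0 } — -155/256
step 10: add blue to get rbrbbrrbrb; options L={ -1, -3/4, -5/8, -39/64, -155/256 } R={ -77/128, -19/32, -9/16, -1/2, 0 } — -309/512
step 11: add red to get rbrbbrrbrbr; options L={ -1, -3/4, -5/8, -39/64, -155/256 } R={ -309/512, -77/128, -19/32, -9/16, -1/2, 0 } — -619/1024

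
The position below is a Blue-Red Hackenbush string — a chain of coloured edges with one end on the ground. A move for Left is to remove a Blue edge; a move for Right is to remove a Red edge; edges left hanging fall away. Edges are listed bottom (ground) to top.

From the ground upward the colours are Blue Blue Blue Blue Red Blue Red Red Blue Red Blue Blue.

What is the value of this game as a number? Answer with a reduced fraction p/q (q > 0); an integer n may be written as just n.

Recurse on prefixes of the 12-edge string Blue Blue Blue Blue Red Blue Red Red Blue Red Blue Blue:
val_1 [B]  L=[0]  R=[(no moves)]  -> 1
val_2 [BB]  L=[0; 1]  R=[(no moves)]  -> 2
val_3 [BBB]  L=[0; 1; 2]  R=[(no moves)]  -> 3
val_4 [BBBB]  L=[0; 1; 2; 3]  R=[(no moves)]  -> 4
val_5 [BBBBR]  L=[0; 1; 2; 3]  R=[4]  -> 7/2
val_6 [BBBBRB]  L=[0; 1; 2; 3; 7/2]  R=[4]  -> 15/4
val_7 [BBBBRBR]  L=[0; 1; 2; 3; 7/2]  R=[15/4; 4]  -> 29/8
val_8 [BBBBRBRR]  L=[0; 1; 2; 3; 7/2]  R=[29/8; 15/4; 4]  -> 57/16
val_9 [BBBBRBRRB]  L=[0; 1; 2; 3; 7/2; 57/16]  R=[29/8; 15/4; 4]  -> 115/32
val_10 [BBBBRBRRBR]  L=[0; 1; 2; 3; 7/2; 57/16]  R=[115/32; 29/8; 15/4; 4]  -> 229/64
val_11 [BBBBRBRRBRB]  L=[0; 1; 2; 3; 7/2; 57/16; 229/64]  R=[115/32; 29/8; 15/4; 4]  -> 459/128
val_12 [BBBBRBRRBRBB]  L=[0; 1; 2; 3; 7/2; 57/16; 229/64; 459/128]  R=[115/32; 29/8; 15/4; 4]  -> 919/256

919/256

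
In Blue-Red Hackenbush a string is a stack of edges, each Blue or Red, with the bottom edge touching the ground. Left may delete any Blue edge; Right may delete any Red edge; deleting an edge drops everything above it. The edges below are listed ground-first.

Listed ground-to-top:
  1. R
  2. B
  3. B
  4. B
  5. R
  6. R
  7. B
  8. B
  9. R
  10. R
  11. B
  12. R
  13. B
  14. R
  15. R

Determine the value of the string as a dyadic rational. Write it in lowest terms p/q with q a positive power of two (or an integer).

Build v(s[:k]) for k = 1..15, string s = R B B B R R B B R R B R B R R.
edge 1 of 15 (R): { — | 0 } ⇒ -1
edge 2 of 15 (B): { -1 | 0 } ⇒ -1/2
edge 3 of 15 (B): { -1; -1/2 | 0 } ⇒ -1/4
edge 4 of 15 (B): { -1; -1/2; -1/4 | 0 } ⇒ -1/8
edge 5 of 15 (R): { -1; -1/2; -1/4 | -1/8; 0 } ⇒ -3/16
edge 6 of 15 (R): { -1; -1/2; -1/4 | -3/16; -1/8; 0 } ⇒ -7/32
edge 7 of 15 (B): { -1; -1/2; -1/4; -7/32 | -3/16; -1/8; 0 } ⇒ -13/64
edge 8 of 15 (B): { -1; -1/2; -1/4; -7/32; -13/64 | -3/16; -1/8; 0 } ⇒ -25/128
edge 9 of 15 (R): { -1; -1/2; -1/4; -7/32; -13/64 | -25/128; -3/16; -1/8; 0 } ⇒ -51/256
edge 10 of 15 (R): { -1; -1/2; -1/4; -7/32; -13/64 | -51/256; -25/128; -3/16; -1/8; 0 } ⇒ -103/512
edge 11 of 15 (B): { -1; -1/2; -1/4; -7/32; -13/64; -103/512 | -51/256; -25/128; -3/16; -1/8; 0 } ⇒ -205/1024
edge 12 of 15 (R): { -1; -1/2; -1/4; -7/32; -13/64; -103/512 | -205/1024; -51/256; -25/128; -3/16; -1/8; 0 } ⇒ -411/2048
edge 13 of 15 (B): { -1; -1/2; -1/4; -7/32; -13/64; -103/512; -411/2048 | -205/1024; -51/256; -25/128; -3/16; -1/8; 0 } ⇒ -821/4096
edge 14 of 15 (R): { -1; -1/2; -1/4; -7/32; -13/64; -103/512; -411/2048 | -821/4096; -205/1024; -51/256; -25/128; -3/16; -1/8; 0 } ⇒ -1643/8192
edge 15 of 15 (R): { -1; -1/2; -1/4; -7/32; -13/64; -103/512; -411/2048 | -1643/8192; -821/4096; -205/1024; -51/256; -25/128; -3/16; -1/8; 0 } ⇒ -3287/16384

-3287/16384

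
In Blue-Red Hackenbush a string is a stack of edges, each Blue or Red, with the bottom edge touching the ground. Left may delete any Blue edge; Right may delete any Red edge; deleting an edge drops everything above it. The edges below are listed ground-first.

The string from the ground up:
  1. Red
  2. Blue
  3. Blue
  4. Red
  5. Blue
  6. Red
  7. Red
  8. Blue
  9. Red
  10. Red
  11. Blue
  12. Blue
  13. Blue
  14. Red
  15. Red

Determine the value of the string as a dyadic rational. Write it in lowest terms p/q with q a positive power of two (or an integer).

val(R) = { · | 0 } so -1
val(RB) = { -1 | 0 } so -1/2
val(RBB) = { -1 -1/2 | 0 } so -1/4
val(RBBR) = { -1 -1/2 | -1/4 0 } so -3/8
val(RBBRB) = { -1 -1/2 -3/8 | -1/4 0 } so -5/16
val(RBBRBR) = { -1 -1/2 -3/8 | -5/16 -1/4 0 } so -11/32
val(RBBRBRR) = { -1 -1/2 -3/8 | -11/32 -5/16 -1/4 0 } so -23/64
val(RBBRBRRB) = { -1 -1/2 -3/8 -23/64 | -11/32 -5/16 -1/4 0 } so -45/128
val(RBBRBRRBR) = { -1 -1/2 -3/8 -23/64 | -45/128 -11/32 -5/16 -1/4 0 } so -91/256
val(RBBRBRRBRR) = { -1 -1/2 -3/8 -23/64 | -91/256 -45/128 -11/32 -5/16 -1/4 0 } so -183/512
val(RBBRBRRBRRB) = { -1 -1/2 -3/8 -23/64 -183/512 | -91/256 -45/128 -11/32 -5/16 -1/4 0 } so -365/1024
val(RBBRBRRBRRBB) = { -1 -1/2 -3/8 -23/64 -183/512 -365/1024 | -91/256 -45/128 -11/32 -5/16 -1/4 0 } so -729/2048
val(RBBRBRRBRRBBB) = { -1 -1/2 -3/8 -23/64 -183/512 -365/1024 -729/2048 | -91/256 -45/128 -11/32 -5/16 -1/4 0 } so -1457/4096
val(RBBRBRRBRRBBBR) = { -1 -1/2 -3/8 -23/64 -183/512 -365/1024 -729/2048 | -1457/4096 -91/256 -45/128 -11/32 -5/16 -1/4 0 } so -2915/8192
val(RBBRBRRBRRBBBRR) = { -1 -1/2 -3/8 -23/64 -183/512 -365/1024 -729/2048 | -2915/8192 -1457/4096 -91/256 -45/128 -11/32 -5/16 -1/4 0 } so -5831/16384

-5831/16384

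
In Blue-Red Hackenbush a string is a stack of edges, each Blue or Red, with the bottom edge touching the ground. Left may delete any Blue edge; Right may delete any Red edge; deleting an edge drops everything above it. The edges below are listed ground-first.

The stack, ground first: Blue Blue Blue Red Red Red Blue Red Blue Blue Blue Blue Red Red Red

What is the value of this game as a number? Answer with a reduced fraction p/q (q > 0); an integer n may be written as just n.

8945/4096

v_1 [B]  L=[0]  R=[(no moves)]  — 1
v_2 [BB]  L=[0,1]  R=[(no moves)]  — 2
v_3 [BBB]  L=[0,1,2]  R=[(no moves)]  — 3
v_4 [BBBR]  L=[0,1,2]  R=[3]  — 5/2
v_5 [BBBRR]  L=[0,1,2]  R=[5/2,3]  — 9/4
v_6 [BBBRRR]  L=[0,1,2]  R=[9/4,5/2,3]  — 17/8
v_7 [BBBRRRB]  L=[0,1,2,17/8]  R=[9/4,5/2,3]  — 35/16
v_8 [BBBRRRBR]  L=[0,1,2,17/8]  R=[35/16,9/4,5/2,3]  — 69/32
v_9 [BBBRRRBRB]  L=[0,1,2,17/8,69/32]  R=[35/16,9/4,5/2,3]  — 139/64
v_10 [BBBRRRBRBB]  L=[0,1,2,17/8,69/32,139/64]  R=[35/16,9/4,5/2,3]  — 279/128
v_11 [BBBRRRBRBBB]  L=[0,1,2,17/8,69/32,139/64,279/128]  R=[35/16,9/4,5/2,3]  — 559/256
v_12 [BBBRRRBRBBBB]  L=[0,1,2,17/8,69/32,139/64,279/128,559/256]  R=[35/16,9/4,5/2,3]  — 1119/512
v_13 [BBBRRRBRBBBBR]  L=[0,1,2,17/8,69/32,139/64,279/128,559/256]  R=[1119/512,35/16,9/4,5/2,3]  — 2237/1024
v_14 [BBBRRRBRBBBBRR]  L=[0,1,2,17/8,69/32,139/64,279/128,559/256]  R=[2237/1024,1119/512,35/16,9/4,5/2,3]  — 4473/2048
v_15 [BBBRRRBRBBBBRRR]  L=[0,1,2,17/8,69/32,139/64,279/128,559/256]  R=[4473/2048,2237/1024,1119/512,35/16,9/4,5/2,3]  — 8945/4096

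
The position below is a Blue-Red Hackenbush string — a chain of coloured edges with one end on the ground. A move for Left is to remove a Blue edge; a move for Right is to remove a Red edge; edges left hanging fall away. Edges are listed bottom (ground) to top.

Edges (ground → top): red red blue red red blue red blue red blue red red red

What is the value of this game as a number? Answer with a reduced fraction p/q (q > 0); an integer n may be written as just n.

-3759/2048

r: Left { none }, Right { 0 } -> simplest -1
rr: Left { none }, Right { -1 0 } -> simplest -2
rrb: Left { -2 }, Right { -1 0 } -> simplest -3/2
rrbr: Left { -2 }, Right { -3/2 -1 0 } -> simplest -7/4
rrbrr: Left { -2 }, Right { -7/4 -3/2 -1 0 } -> simplest -15/8
rrbrrb: Left { -2 -15/8 }, Right { -7/4 -3/2 -1 0 } -> simplest -29/16
rrbrrbr: Left { -2 -15/8 }, Right { -29/16 -7/4 -3/2 -1 0 } -> simplest -59/32
rrbrrbrb: Left { -2 -15/8 -59/32 }, Right { -29/16 -7/4 -3/2 -1 0 } -> simplest -117/64
rrbrrbrbr: Left { -2 -15/8 -59/32 }, Right { -117/64 -29/16 -7/4 -3/2 -1 0 } -> simplest -235/128
rrbrrbrbrb: Left { -2 -15/8 -59/32 -235/128 }, Right { -117/64 -29/16 -7/4 -3/2 -1 0 } -> simplest -469/256
rrbrrbrbrbr: Left { -2 -15/8 -59/32 -235/128 }, Right { -469/256 -117/64 -29/16 -7/4 -3/2 -1 0 } -> simplest -939/512
rrbrrbrbrbrr: Left { -2 -15/8 -59/32 -235/128 }, Right { -939/512 -469/256 -117/64 -29/16 -7/4 -3/2 -1 0 } -> simplest -1879/1024
rrbrrbrbrbrrr: Left { -2 -15/8 -59/32 -235/128 }, Right { -1879/1024 -939/512 -469/256 -117/64 -29/16 -7/4 -3/2 -1 0 } -> simplest -3759/2048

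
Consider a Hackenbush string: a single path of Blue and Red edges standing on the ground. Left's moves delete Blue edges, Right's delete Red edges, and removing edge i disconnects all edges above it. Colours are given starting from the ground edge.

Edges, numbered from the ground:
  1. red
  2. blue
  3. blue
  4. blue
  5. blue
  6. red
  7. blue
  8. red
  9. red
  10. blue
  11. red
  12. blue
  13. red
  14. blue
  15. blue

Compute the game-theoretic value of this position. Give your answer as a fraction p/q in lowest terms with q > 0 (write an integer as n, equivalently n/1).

Recurse on prefixes of the 15-edge string red blue blue blue blue red blue red red blue red blue red blue blue:
1 of 15 · r · max L −∞ · min R 0 — -1
2 of 15 · rb · max L -1 · min R 0 — -1/2
3 of 15 · rbb · max L -1/2 · min R 0 — -1/4
4 of 15 · rbbb · max L -1/4 · min R 0 — -1/8
5 of 15 · rbbbb · max L -1/8 · min R 0 — -1/16
6 of 15 · rbbbbr · max L -1/8 · min R -1/16 — -3/32
7 of 15 · rbbbbrb · max L -3/32 · min R -1/16 — -5/64
8 of 15 · rbbbbrbr · max L -3/32 · min R -5/64 — -11/128
9 of 15 · rbbbbrbrr · max L -3/32 · min R -11/128 — -23/256
10 of 15 · rbbbbrbrrb · max L -23/256 · min R -11/128 — -45/512
11 of 15 · rbbbbrbrrbr · max L -23/256 · min R -45/512 — -91/1024
12 of 15 · rbbbbrbrrbrb · max L -91/1024 · min R -45/512 — -181/2048
13 of 15 · rbbbbrbrrbrbr · max L -91/1024 · min R -181/2048 — -363/4096
14 of 15 · rbbbbrbrrbrbrb · max L -363/4096 · min R -181/2048 — -725/8192
15 of 15 · rbbbbrbrrbrbrbb · max L -725/8192 · min R -181/2048 — -1449/16384

-1449/16384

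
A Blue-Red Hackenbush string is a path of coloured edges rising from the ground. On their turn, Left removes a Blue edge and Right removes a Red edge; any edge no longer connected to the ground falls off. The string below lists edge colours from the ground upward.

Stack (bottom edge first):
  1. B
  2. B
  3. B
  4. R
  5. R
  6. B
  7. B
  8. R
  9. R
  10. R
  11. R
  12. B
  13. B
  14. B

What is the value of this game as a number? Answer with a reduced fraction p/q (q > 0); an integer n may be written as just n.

Recurse on prefixes of the 14-edge string B B B R R B B R R R R B B B:
step 1: add B to get B; options L={ 0 } R={ (no moves) } -> 1
step 2: add B to get BB; options L={ 0, 1 } R={ (no moves) } -> 2
step 3: add B to get BBB; options L={ 0, 1, 2 } R={ (no moves) } -> 3
step 4: add R to get BBBR; options L={ 0, 1, 2 } R={ 3 } -> 5/2
step 5: add R to get BBBRR; options L={ 0, 1, 2 } R={ 5/2, 3 } -> 9/4
step 6: add B to get BBBRRB; options L={ 0, 1, 2, 9/4 } R={ 5/2, 3 } -> 19/8
step 7: add B to get BBBRRBB; options L={ 0, 1, 2, 9/4, 19/8 } R={ 5/2, 3 } -> 39/16
step 8: add R to get BBBRRBBR; options L={ 0, 1, 2, 9/4, 19/8 } R={ 39/16, 5/2, 3 } -> 77/32
step 9: add R to get BBBRRBBRR; options L={ 0, 1, 2, 9/4, 19/8 } R={ 77/32, 39/16, 5/2, 3 } -> 153/64
step 10: add R to get BBBRRBBRRR; options L={ 0, 1, 2, 9/4, 19/8 } R={ 153/64, 77/32, 39/16, 5/2, 3 } -> 305/128
step 11: add R to get BBBRRBBRRRR; options L={ 0, 1, 2, 9/4, 19/8 } R={ 305/128, 153/64, 77/32, 39/16, 5/2, 3 } -> 609/256
step 12: add B to get BBBRRBBRRRRB; options L={ 0, 1, 2, 9/4, 19/8, 609/256 } R={ 305/128, 153/64, 77/32, 39/16, 5/2, 3 } -> 1219/512
step 13: add B to get BBBRRBBRRRRBB; options L={ 0, 1, 2, 9/4, 19/8, 609/256, 1219/512 } R={ 305/128, 153/64, 77/32, 39/16, 5/2, 3 } -> 2439/1024
step 14: add B to get BBBRRBBRRRRBBB; options L={ 0, 1, 2, 9/4, 19/8, 609/256, 1219/512, 2439/1024 } R={ 305/128, 153/64, 77/32, 39/16, 5/2, 3 } -> 4879/2048

4879/2048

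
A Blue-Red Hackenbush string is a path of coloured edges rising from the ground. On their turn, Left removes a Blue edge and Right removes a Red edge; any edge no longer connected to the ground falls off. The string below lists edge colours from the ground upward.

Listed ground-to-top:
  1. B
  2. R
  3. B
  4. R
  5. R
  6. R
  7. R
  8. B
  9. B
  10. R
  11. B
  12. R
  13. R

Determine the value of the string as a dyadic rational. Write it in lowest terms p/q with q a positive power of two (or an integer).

2153/4096

Build G(s[:k]) for k = 1..13, string s = B R B R R R R B B R B R R.
B: Left { 0 }, Right {  } => simplest 1
BR: Left { 0 }, Right { 1 } => simplest 1/2
BRB: Left { 0; 1/2 }, Right { 1 } => simplest 3/4
BRBR: Left { 0; 1/2 }, Right { 3/4; 1 } => simplest 5/8
BRBRR: Left { 0; 1/2 }, Right { 5/8; 3/4; 1 } => simplest 9/16
BRBRRR: Left { 0; 1/2 }, Right { 9/16; 5/8; 3/4; 1 } => simplest 17/32
BRBRRRR: Left { 0; 1/2 }, Right { 17/32; 9/16; 5/8; 3/4; 1 } => simplest 33/64
BRBRRRRB: Left { 0; 1/2; 33/64 }, Right { 17/32; 9/16; 5/8; 3/4; 1 } => simplest 67/128
BRBRRRRBB: Left { 0; 1/2; 33/64; 67/128 }, Right { 17/32; 9/16; 5/8; 3/4; 1 } => simplest 135/256
BRBRRRRBBR: Left { 0; 1/2; 33/64; 67/128 }, Right { 135/256; 17/32; 9/16; 5/8; 3/4; 1 } => simplest 269/512
BRBRRRRBBRB: Left { 0; 1/2; 33/64; 67/128; 269/512 }, Right { 135/256; 17/32; 9/16; 5/8; 3/4; 1 } => simplest 539/1024
BRBRRRRBBRBR: Left { 0; 1/2; 33/64; 67/128; 269/512 }, Right { 539/1024; 135/256; 17/32; 9/16; 5/8; 3/4; 1 } => simplest 1077/2048
BRBRRRRBBRBRR: Left { 0; 1/2; 33/64; 67/128; 269/512 }, Right { 1077/2048; 539/1024; 135/256; 17/32; 9/16; 5/8; 3/4; 1 } => simplest 2153/4096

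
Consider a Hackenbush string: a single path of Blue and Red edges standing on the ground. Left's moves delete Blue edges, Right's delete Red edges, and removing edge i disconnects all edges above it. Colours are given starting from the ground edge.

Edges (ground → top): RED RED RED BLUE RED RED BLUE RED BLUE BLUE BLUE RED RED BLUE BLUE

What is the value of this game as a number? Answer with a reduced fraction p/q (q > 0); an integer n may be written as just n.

-11545/4096

Build g(s[:k]) for k = 1..15, string s = RED RED RED BLUE RED RED BLUE RED BLUE BLUE BLUE RED RED BLUE BLUE.
edge 1 of 15 (RED): { none | 0 } -> -1
edge 2 of 15 (RED): { none | -1, 0 } -> -2
edge 3 of 15 (RED): { none | -2, -1, 0 } -> -3
edge 4 of 15 (BLUE): { -3 | -2, -1, 0 } -> -5/2
edge 5 of 15 (RED): { -3 | -5/2, -2, -1, 0 } -> -11/4
edge 6 of 15 (RED): { -3 | -11/4, -5/2, -2, -1, 0 } -> -23/8
edge 7 of 15 (BLUE): { -3, -23/8 | -11/4, -5/2, -2, -1, 0 } -> -45/16
edge 8 of 15 (RED): { -3, -23/8 | -45/16, -11/4, -5/2, -2, -1, 0 } -> -91/32
edge 9 of 15 (BLUE): { -3, -23/8, -91/32 | -45/16, -11/4, -5/2, -2, -1, 0 } -> -181/64
edge 10 of 15 (BLUE): { -3, -23/8, -91/32, -181/64 | -45/16, -11/4, -5/2, -2, -1, 0 } -> -361/128
edge 11 of 15 (BLUE): { -3, -23/8, -91/32, -181/64, -361/128 | -45/16, -11/4, -5/2, -2, -1, 0 } -> -721/256
edge 12 of 15 (RED): { -3, -23/8, -91/32, -181/64, -361/128 | -721/256, -45/16, -11/4, -5/2, -2, -1, 0 } -> -1443/512
edge 13 of 15 (RED): { -3, -23/8, -91/32, -181/64, -361/128 | -1443/512, -721/256, -45/16, -11/4, -5/2, -2, -1, 0 } -> -2887/1024
edge 14 of 15 (BLUE): { -3, -23/8, -91/32, -181/64, -361/128, -2887/1024 | -1443/512, -721/256, -45/16, -11/4, -5/2, -2, -1, 0 } -> -5773/2048
edge 15 of 15 (BLUE): { -3, -23/8, -91/32, -181/64, -361/128, -2887/1024, -5773/2048 | -1443/512, -721/256, -45/16, -11/4, -5/2, -2, -1, 0 } -> -11545/4096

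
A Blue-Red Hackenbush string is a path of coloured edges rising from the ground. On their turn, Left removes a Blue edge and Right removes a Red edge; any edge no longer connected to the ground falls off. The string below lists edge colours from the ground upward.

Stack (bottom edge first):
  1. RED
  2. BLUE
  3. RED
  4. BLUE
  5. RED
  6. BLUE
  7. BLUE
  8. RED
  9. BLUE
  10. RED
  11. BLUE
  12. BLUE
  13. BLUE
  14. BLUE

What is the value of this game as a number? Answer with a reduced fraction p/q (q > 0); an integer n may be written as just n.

Build v(s[:k]) for k = 1..14, string s = RED BLUE RED BLUE RED BLUE BLUE RED BLUE RED BLUE BLUE BLUE BLUE.
step 1: add RED to get R; options L={ — } R={ 0 } ⇒ -1
step 2: add BLUE to get RB; options L={ -1 } R={ 0 } ⇒ -1/2
step 3: add RED to get RBR; options L={ -1 } R={ -1/2,0 } ⇒ -3/4
step 4: add BLUE to get RBRB; options L={ -1,-3/4 } R={ -1/2,0 } ⇒ -5/8
step 5: add RED to get RBRBR; options L={ -1,-3/4 } R={ -5/8,-1/2,0 } ⇒ -11/16
step 6: add BLUE to get RBRBRB; options L={ -1,-3/4,-11/16 } R={ -5/8,-1/2,0 } ⇒ -21/32
step 7: add BLUE to get RBRBRBB; options L={ -1,-3/4,-11/16,-21/32 } R={ -5/8,-1/2,0 } ⇒ -41/64
step 8: add RED to get RBRBRBBR; options L={ -1,-3/4,-11/16,-21/32 } R={ -41/64,-5/8,-1/2,0 } ⇒ -83/128
step 9: add BLUE to get RBRBRBBRB; options L={ -1,-3/4,-11/16,-21/32,-83/128 } R={ -41/64,-5/8,-1/2,0 } ⇒ -165/256
step 10: add RED to get RBRBRBBRBR; options L={ -1,-3/4,-11/16,-21/32,-83/128 } R={ -165/256,-41/64,-5/8,-1/2,0 } ⇒ -331/512
step 11: add BLUE to get RBRBRBBRBRB; options L={ -1,-3/4,-11/16,-21/32,-83/128,-331/512 } R={ -165/256,-41/64,-5/8,-1/2,0 } ⇒ -661/1024
step 12: add BLUE to get RBRBRBBRBRBB; options L={ -1,-3/4,-11/16,-21/32,-83/128,-331/512,-661/1024 } R={ -165/256,-41/64,-5/8,-1/2,0 } ⇒ -1321/2048
step 13: add BLUE to get RBRBRBBRBRBBB; options L={ -1,-3/4,-11/16,-21/32,-83/128,-331/512,-661/1024,-1321/2048 } R={ -165/256,-41/64,-5/8,-1/2,0 } ⇒ -2641/4096
step 14: add BLUE to get RBRBRBBRBRBBBB; options L={ -1,-3/4,-11/16,-21/32,-83/128,-331/512,-661/1024,-1321/2048,-2641/4096 } R={ -165/256,-41/64,-5/8,-1/2,0 } ⇒ -5281/8192

-5281/8192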